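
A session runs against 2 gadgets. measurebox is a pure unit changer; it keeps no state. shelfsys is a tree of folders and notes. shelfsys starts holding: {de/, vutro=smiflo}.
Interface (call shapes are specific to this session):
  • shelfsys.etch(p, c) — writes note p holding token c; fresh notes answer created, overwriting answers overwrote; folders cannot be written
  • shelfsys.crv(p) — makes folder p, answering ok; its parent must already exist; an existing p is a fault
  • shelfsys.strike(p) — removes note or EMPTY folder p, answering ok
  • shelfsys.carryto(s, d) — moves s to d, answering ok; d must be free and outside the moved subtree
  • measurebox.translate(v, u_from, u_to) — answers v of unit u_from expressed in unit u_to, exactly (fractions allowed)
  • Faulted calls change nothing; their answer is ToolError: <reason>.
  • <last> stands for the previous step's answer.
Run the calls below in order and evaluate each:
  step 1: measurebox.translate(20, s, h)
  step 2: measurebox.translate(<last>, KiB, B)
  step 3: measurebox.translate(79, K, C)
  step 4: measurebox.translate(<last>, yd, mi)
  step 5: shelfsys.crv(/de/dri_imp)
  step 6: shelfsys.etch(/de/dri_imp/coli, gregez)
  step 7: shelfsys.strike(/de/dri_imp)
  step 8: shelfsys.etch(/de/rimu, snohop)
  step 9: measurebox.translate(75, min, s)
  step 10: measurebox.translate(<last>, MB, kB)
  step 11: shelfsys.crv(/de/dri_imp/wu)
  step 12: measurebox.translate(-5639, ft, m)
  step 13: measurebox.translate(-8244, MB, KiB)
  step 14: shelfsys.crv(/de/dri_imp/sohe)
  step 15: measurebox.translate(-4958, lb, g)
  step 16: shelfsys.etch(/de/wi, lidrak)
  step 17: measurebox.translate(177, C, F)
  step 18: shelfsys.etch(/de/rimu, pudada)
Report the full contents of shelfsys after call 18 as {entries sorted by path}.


-> measurebox.translate(v=20, u_from=s, u_to=h)
<- 1/180
-> measurebox.translate(v=<last>, u_from=KiB, u_to=B)
<- 256/45
-> measurebox.translate(v=79, u_from=K, u_to=C)
<- -3883/20
-> measurebox.translate(v=<last>, u_from=yd, u_to=mi)
<- -353/3200
-> shelfsys.crv(p=/de/dri_imp)
<- ok
-> shelfsys.etch(p=/de/dri_imp/coli, c=gregez)
<- created
-> shelfsys.strike(p=/de/dri_imp)
<- ToolError: not empty
-> shelfsys.etch(p=/de/rimu, c=snohop)
<- created
-> measurebox.translate(v=75, u_from=min, u_to=s)
<- 4500
-> measurebox.translate(v=<last>, u_from=MB, u_to=kB)
<- 4500000
-> shelfsys.crv(p=/de/dri_imp/wu)
<- ok
-> measurebox.translate(v=-5639, u_from=ft, u_to=m)
<- -2148459/1250
-> measurebox.translate(v=-8244, u_from=MB, u_to=KiB)
<- -32203125/4
-> shelfsys.crv(p=/de/dri_imp/sohe)
<- ok
-> measurebox.translate(v=-4958, u_from=lb, u_to=g)
<- -112445548523/50000
-> shelfsys.etch(p=/de/wi, c=lidrak)
<- created
-> measurebox.translate(v=177, u_from=C, u_to=F)
<- 1753/5
-> shelfsys.etch(p=/de/rimu, c=pudada)
<- overwrote

Answer: {de/, de/dri_imp/, de/dri_imp/coli=gregez, de/dri_imp/sohe/, de/dri_imp/wu/, de/rimu=pudada, de/wi=lidrak, vutro=smiflo}


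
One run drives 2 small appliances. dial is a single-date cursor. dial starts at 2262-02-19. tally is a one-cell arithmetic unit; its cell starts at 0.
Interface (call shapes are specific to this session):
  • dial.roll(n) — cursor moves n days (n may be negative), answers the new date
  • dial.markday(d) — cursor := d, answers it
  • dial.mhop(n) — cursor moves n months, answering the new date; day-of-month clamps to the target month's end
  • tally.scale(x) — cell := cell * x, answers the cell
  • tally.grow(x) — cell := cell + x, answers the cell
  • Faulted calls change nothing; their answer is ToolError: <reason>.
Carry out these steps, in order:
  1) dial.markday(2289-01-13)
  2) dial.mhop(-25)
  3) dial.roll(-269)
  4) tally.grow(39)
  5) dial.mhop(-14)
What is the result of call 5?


Answer: 2285-01-19

Derivation:
CALL dial.markday[d='2289-01-13']
RET  2289-01-13
CALL dial.mhop[n='-25']
RET  2286-12-13
CALL dial.roll[n='-269']
RET  2286-03-19
CALL tally.grow[x='39']
RET  39
CALL dial.mhop[n='-14']
RET  2285-01-19


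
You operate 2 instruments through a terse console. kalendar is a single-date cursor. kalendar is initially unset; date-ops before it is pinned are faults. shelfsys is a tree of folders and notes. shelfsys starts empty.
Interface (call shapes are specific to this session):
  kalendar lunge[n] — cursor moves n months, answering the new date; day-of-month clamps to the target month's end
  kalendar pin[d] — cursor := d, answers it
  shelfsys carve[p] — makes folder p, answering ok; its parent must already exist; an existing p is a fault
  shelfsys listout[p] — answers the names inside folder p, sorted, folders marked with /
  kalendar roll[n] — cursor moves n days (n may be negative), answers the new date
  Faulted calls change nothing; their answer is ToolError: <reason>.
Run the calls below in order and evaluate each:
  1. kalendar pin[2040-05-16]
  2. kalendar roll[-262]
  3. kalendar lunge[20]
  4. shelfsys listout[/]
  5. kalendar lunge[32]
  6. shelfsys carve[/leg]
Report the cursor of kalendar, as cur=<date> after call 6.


Act: kalendar pin[d: 2040-05-16]
Obs: 2040-05-16
Act: kalendar roll[n: -262]
Obs: 2039-08-28
Act: kalendar lunge[n: 20]
Obs: 2041-04-28
Act: shelfsys listout[p: /]
Obs: []
Act: kalendar lunge[n: 32]
Obs: 2043-12-28
Act: shelfsys carve[p: /leg]
Obs: ok

Answer: cur=2043-12-28


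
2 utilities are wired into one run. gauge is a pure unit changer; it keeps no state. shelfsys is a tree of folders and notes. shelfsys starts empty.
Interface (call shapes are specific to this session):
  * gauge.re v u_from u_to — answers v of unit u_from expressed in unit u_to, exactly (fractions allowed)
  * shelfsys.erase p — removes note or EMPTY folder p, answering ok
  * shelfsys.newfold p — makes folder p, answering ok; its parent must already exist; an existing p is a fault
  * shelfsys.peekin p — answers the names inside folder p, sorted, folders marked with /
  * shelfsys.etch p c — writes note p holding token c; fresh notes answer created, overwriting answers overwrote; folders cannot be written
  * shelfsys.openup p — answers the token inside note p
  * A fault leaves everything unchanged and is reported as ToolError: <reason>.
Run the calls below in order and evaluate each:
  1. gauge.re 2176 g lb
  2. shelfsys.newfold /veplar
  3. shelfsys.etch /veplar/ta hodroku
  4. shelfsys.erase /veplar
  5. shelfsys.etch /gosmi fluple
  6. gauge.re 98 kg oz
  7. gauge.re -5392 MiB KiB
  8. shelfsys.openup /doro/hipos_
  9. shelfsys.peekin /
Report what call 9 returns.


% re(2176, g, lb) => 217600000/45359237
% newfold(/veplar) => ok
% etch(/veplar/ta, hodroku) => created
% erase(/veplar) => ToolError: not empty
% etch(/gosmi, fluple) => created
% re(98, kg, oz) => 22400000000/6479891
% re(-5392, MiB, KiB) => -5521408
% openup(/doro/hipos_) => ToolError: not found
% peekin(/) => [gosmi, veplar/]

Answer: [gosmi, veplar/]


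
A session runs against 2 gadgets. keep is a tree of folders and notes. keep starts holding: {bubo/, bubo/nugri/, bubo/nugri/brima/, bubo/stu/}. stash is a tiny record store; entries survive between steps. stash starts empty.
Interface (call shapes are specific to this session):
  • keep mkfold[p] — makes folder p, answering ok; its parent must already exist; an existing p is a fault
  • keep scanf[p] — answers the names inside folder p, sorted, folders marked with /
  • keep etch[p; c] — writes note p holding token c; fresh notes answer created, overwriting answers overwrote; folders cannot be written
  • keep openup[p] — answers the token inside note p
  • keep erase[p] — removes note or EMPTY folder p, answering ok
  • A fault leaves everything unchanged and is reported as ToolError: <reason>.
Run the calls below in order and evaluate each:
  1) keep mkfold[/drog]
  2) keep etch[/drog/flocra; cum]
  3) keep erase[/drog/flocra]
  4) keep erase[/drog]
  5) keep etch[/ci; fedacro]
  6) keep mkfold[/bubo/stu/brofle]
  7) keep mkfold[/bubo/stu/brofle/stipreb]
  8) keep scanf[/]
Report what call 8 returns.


! 1. keep mkfold(p: /drog) == ok
! 2. keep etch(p: /drog/flocra, c: cum) == created
! 3. keep erase(p: /drog/flocra) == ok
! 4. keep erase(p: /drog) == ok
! 5. keep etch(p: /ci, c: fedacro) == created
! 6. keep mkfold(p: /bubo/stu/brofle) == ok
! 7. keep mkfold(p: /bubo/stu/brofle/stipreb) == ok
! 8. keep scanf(p: /) == [bubo/, ci]

Answer: [bubo/, ci]


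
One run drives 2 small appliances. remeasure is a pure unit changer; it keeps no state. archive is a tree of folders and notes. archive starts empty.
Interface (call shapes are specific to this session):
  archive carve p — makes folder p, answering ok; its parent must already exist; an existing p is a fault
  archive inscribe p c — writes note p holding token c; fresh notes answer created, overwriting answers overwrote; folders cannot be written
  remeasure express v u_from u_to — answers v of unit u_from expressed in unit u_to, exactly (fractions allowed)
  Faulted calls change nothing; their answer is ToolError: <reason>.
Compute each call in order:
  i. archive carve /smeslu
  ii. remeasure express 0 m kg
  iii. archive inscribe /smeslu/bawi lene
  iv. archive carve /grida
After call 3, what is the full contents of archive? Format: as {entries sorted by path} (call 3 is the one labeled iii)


Answer: {smeslu/, smeslu/bawi=lene}

Derivation:
~$ archive carve p: /smeslu
= ok
~$ remeasure express v: 0 u_from: m u_to: kg
= ToolError: incompatible units
~$ archive inscribe p: /smeslu/bawi c: lene
= created
~$ archive carve p: /grida
= ok


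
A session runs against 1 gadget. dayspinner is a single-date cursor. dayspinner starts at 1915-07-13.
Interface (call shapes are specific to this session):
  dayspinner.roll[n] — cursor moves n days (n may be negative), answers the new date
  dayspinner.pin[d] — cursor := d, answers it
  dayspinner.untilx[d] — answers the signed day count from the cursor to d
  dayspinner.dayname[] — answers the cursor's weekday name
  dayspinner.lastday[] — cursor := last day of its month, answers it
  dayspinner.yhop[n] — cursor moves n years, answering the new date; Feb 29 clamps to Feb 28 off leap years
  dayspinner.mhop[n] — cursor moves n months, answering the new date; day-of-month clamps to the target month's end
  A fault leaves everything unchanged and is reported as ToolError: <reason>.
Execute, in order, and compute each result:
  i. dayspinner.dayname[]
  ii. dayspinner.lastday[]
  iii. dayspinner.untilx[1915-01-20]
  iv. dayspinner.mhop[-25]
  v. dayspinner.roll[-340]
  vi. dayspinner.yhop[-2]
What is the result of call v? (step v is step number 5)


·→ dayspinner.dayname()
·← Tuesday
·→ dayspinner.lastday()
·← 1915-07-31
·→ dayspinner.untilx(d=1915-01-20)
·← -192
·→ dayspinner.mhop(n=-25)
·← 1913-06-30
·→ dayspinner.roll(n=-340)
·← 1912-07-25
·→ dayspinner.yhop(n=-2)
·← 1910-07-25

Answer: 1912-07-25


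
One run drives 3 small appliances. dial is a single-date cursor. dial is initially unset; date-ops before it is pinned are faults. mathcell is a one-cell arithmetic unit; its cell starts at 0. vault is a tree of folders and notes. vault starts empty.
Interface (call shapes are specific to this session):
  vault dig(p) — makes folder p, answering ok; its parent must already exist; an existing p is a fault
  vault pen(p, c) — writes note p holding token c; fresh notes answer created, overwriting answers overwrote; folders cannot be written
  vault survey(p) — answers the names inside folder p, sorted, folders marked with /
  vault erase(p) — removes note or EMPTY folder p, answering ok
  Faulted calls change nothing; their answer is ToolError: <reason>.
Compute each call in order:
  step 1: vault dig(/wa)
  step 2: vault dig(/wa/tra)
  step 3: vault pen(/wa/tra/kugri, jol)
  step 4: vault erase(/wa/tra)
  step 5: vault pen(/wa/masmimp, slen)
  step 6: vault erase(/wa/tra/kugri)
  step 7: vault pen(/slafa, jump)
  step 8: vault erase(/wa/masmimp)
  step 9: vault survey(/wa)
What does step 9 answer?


! 1. vault dig(p='/wa') ~> ok
! 2. vault dig(p='/wa/tra') ~> ok
! 3. vault pen(p='/wa/tra/kugri', c='jol') ~> created
! 4. vault erase(p='/wa/tra') ~> ToolError: not empty
! 5. vault pen(p='/wa/masmimp', c='slen') ~> created
! 6. vault erase(p='/wa/tra/kugri') ~> ok
! 7. vault pen(p='/slafa', c='jump') ~> created
! 8. vault erase(p='/wa/masmimp') ~> ok
! 9. vault survey(p='/wa') ~> [tra/]

Answer: [tra/]


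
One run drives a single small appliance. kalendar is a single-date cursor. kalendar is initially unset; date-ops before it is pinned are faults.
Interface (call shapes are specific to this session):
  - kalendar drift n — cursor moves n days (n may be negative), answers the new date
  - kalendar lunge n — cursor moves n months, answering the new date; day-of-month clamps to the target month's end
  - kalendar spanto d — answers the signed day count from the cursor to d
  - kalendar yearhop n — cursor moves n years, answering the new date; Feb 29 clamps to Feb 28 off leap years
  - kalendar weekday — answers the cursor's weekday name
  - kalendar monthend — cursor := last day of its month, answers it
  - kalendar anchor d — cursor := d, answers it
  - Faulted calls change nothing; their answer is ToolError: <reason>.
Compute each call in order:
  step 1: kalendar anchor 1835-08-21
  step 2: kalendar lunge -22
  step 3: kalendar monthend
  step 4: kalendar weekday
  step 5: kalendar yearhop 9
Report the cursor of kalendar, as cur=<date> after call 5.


I invoke kalendar anchor using d→1835-08-21, which returns 1835-08-21.
Using kalendar lunge using n→-22, which returns 1833-10-21.
Invoking kalendar monthend, — result: 1833-10-31.
I run kalendar weekday, giving Thursday.
I use kalendar yearhop using n→9: 1842-10-31.

Answer: cur=1842-10-31


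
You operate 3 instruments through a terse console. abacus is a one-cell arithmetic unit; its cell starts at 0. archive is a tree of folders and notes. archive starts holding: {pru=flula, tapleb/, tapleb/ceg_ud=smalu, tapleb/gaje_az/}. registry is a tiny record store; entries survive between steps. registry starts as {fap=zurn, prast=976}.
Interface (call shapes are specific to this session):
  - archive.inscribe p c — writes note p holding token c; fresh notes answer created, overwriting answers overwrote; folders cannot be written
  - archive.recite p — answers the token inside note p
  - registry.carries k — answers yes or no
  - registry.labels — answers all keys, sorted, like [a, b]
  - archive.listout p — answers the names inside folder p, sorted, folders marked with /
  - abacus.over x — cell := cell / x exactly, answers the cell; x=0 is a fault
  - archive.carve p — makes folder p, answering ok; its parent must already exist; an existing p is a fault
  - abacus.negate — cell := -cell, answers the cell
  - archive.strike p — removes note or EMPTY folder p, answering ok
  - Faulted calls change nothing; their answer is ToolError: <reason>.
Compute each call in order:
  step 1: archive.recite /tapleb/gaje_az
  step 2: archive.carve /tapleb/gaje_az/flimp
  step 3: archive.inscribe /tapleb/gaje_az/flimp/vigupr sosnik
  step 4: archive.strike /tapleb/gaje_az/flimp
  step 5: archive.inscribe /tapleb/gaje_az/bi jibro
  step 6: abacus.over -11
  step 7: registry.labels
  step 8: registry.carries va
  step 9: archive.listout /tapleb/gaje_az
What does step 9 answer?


Answer: [bi, flimp/]

Derivation:
Do: archive.recite[p: /tapleb/gaje_az]
See: ToolError: is a directory
Do: archive.carve[p: /tapleb/gaje_az/flimp]
See: ok
Do: archive.inscribe[p: /tapleb/gaje_az/flimp/vigupr; c: sosnik]
See: created
Do: archive.strike[p: /tapleb/gaje_az/flimp]
See: ToolError: not empty
Do: archive.inscribe[p: /tapleb/gaje_az/bi; c: jibro]
See: created
Do: abacus.over[x: -11]
See: 0
Do: registry.labels[]
See: [fap, prast]
Do: registry.carries[k: va]
See: no
Do: archive.listout[p: /tapleb/gaje_az]
See: [bi, flimp/]


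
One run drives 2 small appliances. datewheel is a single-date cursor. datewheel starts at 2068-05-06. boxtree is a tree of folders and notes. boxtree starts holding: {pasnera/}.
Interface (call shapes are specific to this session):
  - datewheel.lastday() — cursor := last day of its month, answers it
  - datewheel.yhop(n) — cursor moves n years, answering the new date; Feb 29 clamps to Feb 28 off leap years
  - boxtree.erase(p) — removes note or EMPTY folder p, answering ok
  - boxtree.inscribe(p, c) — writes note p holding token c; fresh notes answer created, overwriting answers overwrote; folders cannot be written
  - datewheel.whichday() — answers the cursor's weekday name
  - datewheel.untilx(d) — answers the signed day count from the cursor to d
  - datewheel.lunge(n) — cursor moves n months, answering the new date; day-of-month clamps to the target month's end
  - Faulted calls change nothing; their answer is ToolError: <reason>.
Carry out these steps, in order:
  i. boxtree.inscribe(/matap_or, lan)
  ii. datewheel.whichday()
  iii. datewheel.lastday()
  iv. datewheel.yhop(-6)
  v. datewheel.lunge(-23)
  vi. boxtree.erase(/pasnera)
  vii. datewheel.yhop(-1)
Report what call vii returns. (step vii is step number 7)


;; boxtree.inscribe(p='/matap_or', c='lan') -> created
;; datewheel.whichday() -> Sunday
;; datewheel.lastday() -> 2068-05-31
;; datewheel.yhop(n='-6') -> 2062-05-31
;; datewheel.lunge(n='-23') -> 2060-06-30
;; boxtree.erase(p='/pasnera') -> ok
;; datewheel.yhop(n='-1') -> 2059-06-30

Answer: 2059-06-30


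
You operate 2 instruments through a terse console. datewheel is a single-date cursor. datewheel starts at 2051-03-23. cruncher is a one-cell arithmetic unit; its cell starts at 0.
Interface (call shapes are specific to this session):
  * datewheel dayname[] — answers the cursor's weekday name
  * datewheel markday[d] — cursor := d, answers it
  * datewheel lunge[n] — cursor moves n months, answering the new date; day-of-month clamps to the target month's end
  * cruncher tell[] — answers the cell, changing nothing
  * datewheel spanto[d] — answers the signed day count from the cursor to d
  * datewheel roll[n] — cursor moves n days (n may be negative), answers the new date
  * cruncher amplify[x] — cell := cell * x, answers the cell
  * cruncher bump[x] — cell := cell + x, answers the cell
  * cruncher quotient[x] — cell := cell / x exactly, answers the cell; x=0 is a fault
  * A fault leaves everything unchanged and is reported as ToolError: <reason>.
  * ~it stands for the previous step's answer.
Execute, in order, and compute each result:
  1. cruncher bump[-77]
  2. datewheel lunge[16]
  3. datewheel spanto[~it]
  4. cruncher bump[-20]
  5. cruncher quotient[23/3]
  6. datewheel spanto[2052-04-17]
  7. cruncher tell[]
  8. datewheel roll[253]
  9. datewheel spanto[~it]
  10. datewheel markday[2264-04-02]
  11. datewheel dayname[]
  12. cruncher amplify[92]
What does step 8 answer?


Answer: 2053-04-02

Derivation:
> cruncher bump x→-77
[out] -77
> datewheel lunge n→16
[out] 2052-07-23
> datewheel spanto d→~it
[out] 0
> cruncher bump x→-20
[out] -97
> cruncher quotient x→23/3
[out] -291/23
> datewheel spanto d→2052-04-17
[out] -97
> cruncher tell
[out] -291/23
> datewheel roll n→253
[out] 2053-04-02
> datewheel spanto d→~it
[out] 0
> datewheel markday d→2264-04-02
[out] 2264-04-02
> datewheel dayname
[out] Saturday
> cruncher amplify x→92
[out] -1164


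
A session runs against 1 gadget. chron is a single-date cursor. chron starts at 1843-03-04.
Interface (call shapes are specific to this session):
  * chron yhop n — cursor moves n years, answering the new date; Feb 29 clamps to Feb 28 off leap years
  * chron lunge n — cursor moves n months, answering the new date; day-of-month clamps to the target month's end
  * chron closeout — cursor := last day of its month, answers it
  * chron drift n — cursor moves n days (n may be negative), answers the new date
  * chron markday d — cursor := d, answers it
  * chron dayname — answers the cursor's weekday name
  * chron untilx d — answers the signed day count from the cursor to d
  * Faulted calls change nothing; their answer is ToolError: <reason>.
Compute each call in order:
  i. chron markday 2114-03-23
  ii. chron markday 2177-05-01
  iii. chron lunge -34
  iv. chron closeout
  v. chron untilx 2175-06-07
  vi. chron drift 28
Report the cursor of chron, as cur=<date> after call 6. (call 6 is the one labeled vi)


Invoking chron markday with d→2114-03-23, yielding 2114-03-23.
I try chron markday with d→2177-05-01, and see 2177-05-01.
Calling chron lunge with n→-34, and see 2174-07-01.
I run chron closeout(), yielding 2174-07-31.
I call chron untilx with d→2175-06-07, which returns 311.
Then chron drift with n→28, and observe 2174-08-28.

Answer: cur=2174-08-28


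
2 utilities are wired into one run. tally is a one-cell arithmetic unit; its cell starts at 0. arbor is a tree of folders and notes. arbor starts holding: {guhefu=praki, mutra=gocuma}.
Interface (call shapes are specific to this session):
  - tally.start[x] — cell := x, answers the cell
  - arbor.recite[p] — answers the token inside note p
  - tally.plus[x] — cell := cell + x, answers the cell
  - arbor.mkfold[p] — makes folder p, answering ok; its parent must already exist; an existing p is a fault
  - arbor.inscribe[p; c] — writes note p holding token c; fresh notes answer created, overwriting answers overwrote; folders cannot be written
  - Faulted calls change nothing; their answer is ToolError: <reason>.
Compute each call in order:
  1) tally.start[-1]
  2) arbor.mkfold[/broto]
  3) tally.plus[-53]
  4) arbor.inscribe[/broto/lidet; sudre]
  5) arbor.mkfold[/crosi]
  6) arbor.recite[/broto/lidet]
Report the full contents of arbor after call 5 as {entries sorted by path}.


Answer: {broto/, broto/lidet=sudre, crosi/, guhefu=praki, mutra=gocuma}

Derivation:
> tally.start x='-1'
[out] -1
> arbor.mkfold p='/broto'
[out] ok
> tally.plus x='-53'
[out] -54
> arbor.inscribe p='/broto/lidet' c='sudre'
[out] created
> arbor.mkfold p='/crosi'
[out] ok
> arbor.recite p='/broto/lidet'
[out] sudre


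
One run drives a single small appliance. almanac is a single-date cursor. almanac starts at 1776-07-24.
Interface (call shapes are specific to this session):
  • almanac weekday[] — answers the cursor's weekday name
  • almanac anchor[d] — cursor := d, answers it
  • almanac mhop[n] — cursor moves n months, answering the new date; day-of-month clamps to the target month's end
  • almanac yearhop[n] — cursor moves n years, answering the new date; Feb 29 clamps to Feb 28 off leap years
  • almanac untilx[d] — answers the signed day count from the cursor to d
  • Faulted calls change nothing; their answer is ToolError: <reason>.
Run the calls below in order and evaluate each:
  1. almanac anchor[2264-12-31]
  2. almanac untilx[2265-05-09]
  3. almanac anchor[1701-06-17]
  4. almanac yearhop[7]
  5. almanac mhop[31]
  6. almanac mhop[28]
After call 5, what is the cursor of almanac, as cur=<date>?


Answer: cur=1711-01-17

Derivation:
! 1. almanac anchor(d: 2264-12-31) == 2264-12-31
! 2. almanac untilx(d: 2265-05-09) == 129
! 3. almanac anchor(d: 1701-06-17) == 1701-06-17
! 4. almanac yearhop(n: 7) == 1708-06-17
! 5. almanac mhop(n: 31) == 1711-01-17
! 6. almanac mhop(n: 28) == 1713-05-17


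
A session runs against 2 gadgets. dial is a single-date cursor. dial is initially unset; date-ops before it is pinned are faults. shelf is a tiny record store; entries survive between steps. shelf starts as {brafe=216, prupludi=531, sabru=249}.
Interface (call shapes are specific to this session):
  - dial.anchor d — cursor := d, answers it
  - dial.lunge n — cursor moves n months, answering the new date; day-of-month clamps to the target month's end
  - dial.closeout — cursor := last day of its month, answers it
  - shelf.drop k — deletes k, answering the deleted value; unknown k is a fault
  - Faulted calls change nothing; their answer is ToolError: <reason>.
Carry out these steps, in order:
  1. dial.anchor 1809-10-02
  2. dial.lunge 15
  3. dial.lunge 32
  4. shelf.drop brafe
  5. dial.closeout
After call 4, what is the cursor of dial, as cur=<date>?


Then dial.anchor using d→1809-10-02, which returns 1809-10-02.
Then dial.lunge using n→15, which returns 1811-01-02.
Now I run dial.lunge using n→32, and get 1813-09-02.
Then shelf.drop using k→brafe, and see 216.
Using dial.closeout, and get 1813-09-30.

Answer: cur=1813-09-02


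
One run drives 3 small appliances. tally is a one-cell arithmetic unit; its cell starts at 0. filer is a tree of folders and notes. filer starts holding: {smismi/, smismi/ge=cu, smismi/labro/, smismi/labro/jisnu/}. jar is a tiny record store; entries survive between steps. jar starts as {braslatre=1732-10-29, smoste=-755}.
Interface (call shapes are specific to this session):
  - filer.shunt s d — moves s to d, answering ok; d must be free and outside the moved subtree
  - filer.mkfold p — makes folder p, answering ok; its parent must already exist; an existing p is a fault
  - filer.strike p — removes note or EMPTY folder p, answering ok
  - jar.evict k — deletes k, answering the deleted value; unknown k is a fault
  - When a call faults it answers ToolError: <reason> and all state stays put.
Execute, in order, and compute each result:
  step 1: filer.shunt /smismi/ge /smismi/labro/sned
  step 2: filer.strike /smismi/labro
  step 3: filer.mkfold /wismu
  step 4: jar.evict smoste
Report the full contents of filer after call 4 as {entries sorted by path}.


Answer: {smismi/, smismi/labro/, smismi/labro/jisnu/, smismi/labro/sned=cu, wismu/}

Derivation:
I call filer.shunt with s='/smismi/ge', d='/smismi/labro/sned', — result: ok.
I invoke filer.strike with p='/smismi/labro', which returns ToolError: not empty.
I run filer.mkfold with p='/wismu', and observe ok.
Next I call jar.evict with k='smoste', yielding -755.


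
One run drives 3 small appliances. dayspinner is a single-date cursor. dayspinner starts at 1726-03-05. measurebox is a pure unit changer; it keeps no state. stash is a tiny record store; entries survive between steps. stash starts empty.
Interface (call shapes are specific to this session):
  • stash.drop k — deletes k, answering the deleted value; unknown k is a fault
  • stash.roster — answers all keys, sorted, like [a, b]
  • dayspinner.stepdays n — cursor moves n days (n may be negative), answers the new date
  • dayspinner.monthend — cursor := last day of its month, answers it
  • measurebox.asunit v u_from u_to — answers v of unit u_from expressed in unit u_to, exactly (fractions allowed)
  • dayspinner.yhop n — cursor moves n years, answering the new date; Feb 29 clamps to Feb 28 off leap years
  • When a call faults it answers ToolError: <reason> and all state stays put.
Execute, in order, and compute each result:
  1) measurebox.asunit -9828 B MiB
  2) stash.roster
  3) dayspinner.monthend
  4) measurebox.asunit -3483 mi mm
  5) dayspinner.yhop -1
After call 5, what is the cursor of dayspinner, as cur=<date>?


·→ measurebox.asunit(v='-9828', u_from='B', u_to='MiB')
·← -2457/262144
·→ stash.roster()
·← []
·→ dayspinner.monthend()
·← 1726-03-31
·→ measurebox.asunit(v='-3483', u_from='mi', u_to='mm')
·← -5605345152
·→ dayspinner.yhop(n='-1')
·← 1725-03-31

Answer: cur=1725-03-31


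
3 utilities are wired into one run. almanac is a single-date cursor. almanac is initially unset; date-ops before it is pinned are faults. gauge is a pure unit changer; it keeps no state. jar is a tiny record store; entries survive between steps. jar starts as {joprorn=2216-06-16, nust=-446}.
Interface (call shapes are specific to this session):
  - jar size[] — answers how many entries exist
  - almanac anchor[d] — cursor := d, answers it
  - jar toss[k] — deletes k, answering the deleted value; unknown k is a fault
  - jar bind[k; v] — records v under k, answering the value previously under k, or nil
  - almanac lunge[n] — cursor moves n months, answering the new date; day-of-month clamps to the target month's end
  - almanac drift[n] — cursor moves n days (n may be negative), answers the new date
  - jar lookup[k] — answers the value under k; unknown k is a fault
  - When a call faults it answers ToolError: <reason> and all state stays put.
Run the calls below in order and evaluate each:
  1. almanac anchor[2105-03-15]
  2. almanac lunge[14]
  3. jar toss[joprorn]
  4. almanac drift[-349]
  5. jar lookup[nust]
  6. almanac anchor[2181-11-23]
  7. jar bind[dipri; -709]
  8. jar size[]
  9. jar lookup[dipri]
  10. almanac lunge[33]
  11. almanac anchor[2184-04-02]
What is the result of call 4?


Answer: 2105-05-31

Derivation:
% almanac anchor(d='2105-03-15') => 2105-03-15
% almanac lunge(n='14') => 2106-05-15
% jar toss(k='joprorn') => 2216-06-16
% almanac drift(n='-349') => 2105-05-31
% jar lookup(k='nust') => -446
% almanac anchor(d='2181-11-23') => 2181-11-23
% jar bind(k='dipri', v='-709') => nil
% jar size() => 2
% jar lookup(k='dipri') => -709
% almanac lunge(n='33') => 2184-08-23
% almanac anchor(d='2184-04-02') => 2184-04-02


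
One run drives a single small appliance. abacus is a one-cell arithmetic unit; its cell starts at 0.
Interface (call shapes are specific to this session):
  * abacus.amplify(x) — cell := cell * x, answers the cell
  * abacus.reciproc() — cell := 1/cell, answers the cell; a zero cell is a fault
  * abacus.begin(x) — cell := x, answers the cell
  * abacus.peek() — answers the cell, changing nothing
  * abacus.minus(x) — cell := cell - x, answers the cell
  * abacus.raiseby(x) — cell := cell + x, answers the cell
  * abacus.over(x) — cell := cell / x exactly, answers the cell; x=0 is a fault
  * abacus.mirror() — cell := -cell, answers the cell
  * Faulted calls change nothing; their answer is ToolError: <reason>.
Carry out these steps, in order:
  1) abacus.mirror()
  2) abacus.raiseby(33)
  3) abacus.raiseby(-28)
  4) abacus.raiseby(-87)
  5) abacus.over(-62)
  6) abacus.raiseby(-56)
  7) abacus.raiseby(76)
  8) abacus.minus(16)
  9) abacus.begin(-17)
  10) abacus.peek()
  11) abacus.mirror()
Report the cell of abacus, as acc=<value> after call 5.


Answer: acc=41/31

Derivation:
~$ mirror
= 0
~$ raiseby x=33
= 33
~$ raiseby x=-28
= 5
~$ raiseby x=-87
= -82
~$ over x=-62
= 41/31
~$ raiseby x=-56
= -1695/31
~$ raiseby x=76
= 661/31
~$ minus x=16
= 165/31
~$ begin x=-17
= -17
~$ peek
= -17
~$ mirror
= 17


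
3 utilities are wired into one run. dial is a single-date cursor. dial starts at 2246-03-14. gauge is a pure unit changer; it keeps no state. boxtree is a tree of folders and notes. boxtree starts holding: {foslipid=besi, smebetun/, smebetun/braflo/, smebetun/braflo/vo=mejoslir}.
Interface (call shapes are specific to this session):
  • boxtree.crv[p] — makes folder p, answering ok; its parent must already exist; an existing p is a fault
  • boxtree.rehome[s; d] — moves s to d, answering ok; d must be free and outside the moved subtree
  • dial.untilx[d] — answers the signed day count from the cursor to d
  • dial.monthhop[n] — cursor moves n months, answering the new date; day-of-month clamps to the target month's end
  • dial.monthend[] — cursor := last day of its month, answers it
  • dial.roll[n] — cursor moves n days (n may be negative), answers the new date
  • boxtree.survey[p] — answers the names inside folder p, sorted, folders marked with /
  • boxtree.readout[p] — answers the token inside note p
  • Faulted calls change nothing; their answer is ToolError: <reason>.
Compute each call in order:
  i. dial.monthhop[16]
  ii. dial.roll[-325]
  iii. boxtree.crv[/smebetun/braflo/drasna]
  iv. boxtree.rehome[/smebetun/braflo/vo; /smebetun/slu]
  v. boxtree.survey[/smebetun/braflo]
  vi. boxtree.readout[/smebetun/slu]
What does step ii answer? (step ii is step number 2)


Answer: 2246-08-23

Derivation:
-> dial.monthhop(16)
<- 2247-07-14
-> dial.roll(-325)
<- 2246-08-23
-> boxtree.crv(/smebetun/braflo/drasna)
<- ok
-> boxtree.rehome(/smebetun/braflo/vo, /smebetun/slu)
<- ok
-> boxtree.survey(/smebetun/braflo)
<- [drasna/]
-> boxtree.readout(/smebetun/slu)
<- mejoslir


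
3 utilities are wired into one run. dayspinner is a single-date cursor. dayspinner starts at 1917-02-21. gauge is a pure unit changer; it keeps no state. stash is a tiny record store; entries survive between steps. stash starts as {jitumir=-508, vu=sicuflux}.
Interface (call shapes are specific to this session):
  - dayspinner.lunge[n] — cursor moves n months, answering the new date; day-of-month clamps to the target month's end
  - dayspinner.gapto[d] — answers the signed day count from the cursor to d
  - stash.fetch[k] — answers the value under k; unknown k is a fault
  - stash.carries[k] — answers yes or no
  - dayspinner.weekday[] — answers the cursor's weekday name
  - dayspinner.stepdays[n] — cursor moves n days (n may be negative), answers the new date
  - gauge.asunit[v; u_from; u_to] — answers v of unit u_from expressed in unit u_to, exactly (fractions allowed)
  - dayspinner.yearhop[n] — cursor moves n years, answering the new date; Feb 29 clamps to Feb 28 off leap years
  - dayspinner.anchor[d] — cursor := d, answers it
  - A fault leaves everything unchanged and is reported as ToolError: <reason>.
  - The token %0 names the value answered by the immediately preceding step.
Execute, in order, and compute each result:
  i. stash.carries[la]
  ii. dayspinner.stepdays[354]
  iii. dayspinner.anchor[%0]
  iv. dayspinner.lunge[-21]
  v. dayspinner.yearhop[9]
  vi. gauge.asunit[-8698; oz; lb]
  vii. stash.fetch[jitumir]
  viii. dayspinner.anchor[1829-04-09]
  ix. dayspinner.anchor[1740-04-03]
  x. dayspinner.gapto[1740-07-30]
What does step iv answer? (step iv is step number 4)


Answer: 1916-05-10

Derivation:
I use stash.carries using k→la, and see no.
I run dayspinner.stepdays using n→354: 1918-02-10.
Using dayspinner.anchor using d→%0, which returns 1918-02-10.
I try dayspinner.lunge using n→-21, giving 1916-05-10.
Invoking dayspinner.yearhop using n→9, yielding 1925-05-10.
Invoking gauge.asunit using v→-8698, u_from→oz, u_to→lb, giving -4349/8.
Then stash.fetch using k→jitumir: -508.
Invoking dayspinner.anchor using d→1829-04-09, yielding 1829-04-09.
Now I run dayspinner.anchor using d→1740-04-03, and get 1740-04-03.
I call dayspinner.gapto using d→1740-07-30, which returns 118.


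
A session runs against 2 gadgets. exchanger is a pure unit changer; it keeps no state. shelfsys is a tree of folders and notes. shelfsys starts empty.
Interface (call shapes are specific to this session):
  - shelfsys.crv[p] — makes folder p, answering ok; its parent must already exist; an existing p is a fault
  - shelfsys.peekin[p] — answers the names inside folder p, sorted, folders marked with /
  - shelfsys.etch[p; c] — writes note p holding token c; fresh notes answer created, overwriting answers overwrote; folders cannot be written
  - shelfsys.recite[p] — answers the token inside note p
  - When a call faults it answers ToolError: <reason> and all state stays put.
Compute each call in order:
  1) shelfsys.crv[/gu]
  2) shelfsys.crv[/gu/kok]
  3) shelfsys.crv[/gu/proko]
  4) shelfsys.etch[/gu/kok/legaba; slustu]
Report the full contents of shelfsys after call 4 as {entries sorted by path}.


Answer: {gu/, gu/kok/, gu/kok/legaba=slustu, gu/proko/}

Derivation:
I run shelfsys.crv using p: /gu, → ok.
I use shelfsys.crv using p: /gu/kok, — result: ok.
Using shelfsys.crv using p: /gu/proko, and observe ok.
Calling shelfsys.etch using p: /gu/kok/legaba, c: slustu, giving created.


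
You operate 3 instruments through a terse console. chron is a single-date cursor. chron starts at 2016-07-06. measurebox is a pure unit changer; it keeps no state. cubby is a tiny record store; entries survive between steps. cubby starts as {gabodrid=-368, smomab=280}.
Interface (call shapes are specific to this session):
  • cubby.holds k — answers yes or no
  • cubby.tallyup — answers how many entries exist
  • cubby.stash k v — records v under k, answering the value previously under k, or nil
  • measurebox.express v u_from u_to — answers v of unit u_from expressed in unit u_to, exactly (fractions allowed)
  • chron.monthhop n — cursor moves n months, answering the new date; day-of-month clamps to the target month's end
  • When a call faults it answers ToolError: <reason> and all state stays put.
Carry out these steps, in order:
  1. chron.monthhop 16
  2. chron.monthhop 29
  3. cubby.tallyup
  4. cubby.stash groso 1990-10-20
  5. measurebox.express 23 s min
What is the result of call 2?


Answer: 2020-04-06

Derivation:
Step: chron.monthhop[n=16]
Result: 2017-11-06
Step: chron.monthhop[n=29]
Result: 2020-04-06
Step: cubby.tallyup[]
Result: 2
Step: cubby.stash[k=groso; v=1990-10-20]
Result: nil
Step: measurebox.express[v=23; u_from=s; u_to=min]
Result: 23/60


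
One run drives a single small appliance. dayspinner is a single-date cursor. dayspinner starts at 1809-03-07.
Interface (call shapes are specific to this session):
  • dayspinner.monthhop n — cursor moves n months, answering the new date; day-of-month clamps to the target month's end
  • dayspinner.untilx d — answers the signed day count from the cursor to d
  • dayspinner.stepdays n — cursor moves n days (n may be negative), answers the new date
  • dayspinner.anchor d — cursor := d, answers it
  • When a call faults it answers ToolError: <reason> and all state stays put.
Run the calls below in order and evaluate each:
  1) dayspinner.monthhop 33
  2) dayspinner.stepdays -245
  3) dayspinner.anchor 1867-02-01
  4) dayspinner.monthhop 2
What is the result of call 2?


Next I call monthhop using n=33, — result: 1811-12-07.
I invoke stepdays using n=-245, giving 1811-04-06.
Using anchor using d=1867-02-01, which returns 1867-02-01.
Now I run monthhop using n=2, and see 1867-04-01.

Answer: 1811-04-06


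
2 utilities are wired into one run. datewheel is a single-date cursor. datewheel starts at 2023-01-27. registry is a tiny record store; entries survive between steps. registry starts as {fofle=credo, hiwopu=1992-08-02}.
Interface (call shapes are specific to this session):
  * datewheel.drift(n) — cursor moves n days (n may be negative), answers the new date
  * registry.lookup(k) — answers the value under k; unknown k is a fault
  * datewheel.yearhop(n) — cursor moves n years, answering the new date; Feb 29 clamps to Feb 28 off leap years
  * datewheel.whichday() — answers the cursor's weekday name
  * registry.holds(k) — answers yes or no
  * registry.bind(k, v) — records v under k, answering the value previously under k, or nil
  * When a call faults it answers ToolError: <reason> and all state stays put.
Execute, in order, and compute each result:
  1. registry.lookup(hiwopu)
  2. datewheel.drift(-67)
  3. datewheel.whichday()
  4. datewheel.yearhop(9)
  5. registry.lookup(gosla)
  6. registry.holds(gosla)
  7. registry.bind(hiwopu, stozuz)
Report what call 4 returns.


Answer: 2031-11-21

Derivation:
-- registry.lookup(k: hiwopu) == 1992-08-02
-- datewheel.drift(n: -67) == 2022-11-21
-- datewheel.whichday() == Monday
-- datewheel.yearhop(n: 9) == 2031-11-21
-- registry.lookup(k: gosla) == ToolError: no such key gosla
-- registry.holds(k: gosla) == no
-- registry.bind(k: hiwopu, v: stozuz) == 1992-08-02


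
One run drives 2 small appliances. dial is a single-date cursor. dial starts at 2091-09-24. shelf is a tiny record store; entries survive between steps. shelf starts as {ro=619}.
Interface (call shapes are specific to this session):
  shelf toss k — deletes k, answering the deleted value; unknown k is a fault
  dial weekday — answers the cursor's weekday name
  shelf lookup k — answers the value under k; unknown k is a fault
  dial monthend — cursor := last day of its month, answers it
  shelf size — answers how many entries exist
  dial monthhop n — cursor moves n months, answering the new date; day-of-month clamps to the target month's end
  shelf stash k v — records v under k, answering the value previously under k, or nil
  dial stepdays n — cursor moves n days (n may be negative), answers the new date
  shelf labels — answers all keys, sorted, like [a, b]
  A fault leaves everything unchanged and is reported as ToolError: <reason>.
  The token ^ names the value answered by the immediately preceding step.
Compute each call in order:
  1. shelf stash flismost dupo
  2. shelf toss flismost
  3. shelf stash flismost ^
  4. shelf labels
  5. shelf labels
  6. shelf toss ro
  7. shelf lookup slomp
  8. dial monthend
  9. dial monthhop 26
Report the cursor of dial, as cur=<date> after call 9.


==> shelf stash(k=flismost, v=dupo)
<== nil
==> shelf toss(k=flismost)
<== dupo
==> shelf stash(k=flismost, v=^)
<== nil
==> shelf labels()
<== [flismost, ro]
==> shelf labels()
<== [flismost, ro]
==> shelf toss(k=ro)
<== 619
==> shelf lookup(k=slomp)
<== ToolError: no such key slomp
==> dial monthend()
<== 2091-09-30
==> dial monthhop(n=26)
<== 2093-11-30

Answer: cur=2093-11-30
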